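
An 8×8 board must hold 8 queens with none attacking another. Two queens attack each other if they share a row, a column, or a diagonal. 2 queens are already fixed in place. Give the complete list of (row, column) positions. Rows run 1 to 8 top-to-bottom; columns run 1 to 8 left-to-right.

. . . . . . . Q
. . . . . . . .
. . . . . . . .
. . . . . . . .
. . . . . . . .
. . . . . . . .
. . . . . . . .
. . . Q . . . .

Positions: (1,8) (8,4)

Row 2: attacked by (1,8)→{7,8}; (8,4)→{4}. Safe: 1, 2, 3, 5, 6. Place at column 3.
Row 3: attacked by (1,8)→{6,8}; (2,3)→{2,3,4}; (8,4)→{4}. Safe: 1, 5, 7. Place at column 1.
Row 4: attacked by (1,8)→{5,8}; (2,3)→{1,3,5}; (3,1)→{1,2}; (8,4)→{4,8}. Safe: 6, 7. Place at column 6.
Row 5: attacked by (1,8)→{4,8}; (2,3)→{3,6}; (3,1)→{1,3}; (4,6)→{5,6,7}; (8,4)→{1,4,7}. Safe: 2. Place at column 2.
Row 6: attacked by (1,8)→{3,8}; (2,3)→{3,7}; (3,1)→{1,4}; (4,6)→{4,6,8}; (5,2)→{1,2,3}; (8,4)→{2,4,6}. Safe: 5. Place at column 5.
Row 7: attacked by (1,8)→{2,8}; (2,3)→{3,8}; (3,1)→{1,5}; (4,6)→{3,6}; (5,2)→{2,4}; (6,5)→{4,5,6}; (8,4)→{3,4,5}. Safe: 7. Place at column 7.
Columns [8, 3, 1, 6, 2, 5, 7, 4], r−c [-7, -1, 2, -2, 3, 1, 0, 4], r+c [9, 5, 4, 10, 7, 11, 14, 12] are all distinct, so no two queens attack.

(1,8) (2,3) (3,1) (4,6) (5,2) (6,5) (7,7) (8,4)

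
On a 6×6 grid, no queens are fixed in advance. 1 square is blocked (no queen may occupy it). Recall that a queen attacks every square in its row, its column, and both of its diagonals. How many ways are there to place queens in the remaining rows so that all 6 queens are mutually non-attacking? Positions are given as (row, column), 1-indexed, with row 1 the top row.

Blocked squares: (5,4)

Branch on row 1: col 1 → 0; col 2 → 1; col 3 → 1; col 4 → 1; col 5 → 0; col 6 → 0.
Sum: 0 + 1 + 1 + 1 + 0 + 0 = 3.

3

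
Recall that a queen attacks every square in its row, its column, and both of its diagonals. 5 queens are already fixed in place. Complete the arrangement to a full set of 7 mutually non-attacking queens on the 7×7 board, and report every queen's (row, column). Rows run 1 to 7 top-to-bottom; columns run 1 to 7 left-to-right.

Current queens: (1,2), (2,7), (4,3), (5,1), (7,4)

Row 3: attacked by (1,2)→{2,4}; (2,7)→{6,7}; (4,3)→{2,3,4}; (5,1)→{1,3}; (7,4)→{4}. Safe: 5. Place at column 5.
Row 6: attacked by (1,2)→{2,7}; (2,7)→{3,7}; (3,5)→{2,5}; (4,3)→{1,3,5}; (5,1)→{1,2}; (7,4)→{3,4,5}. Safe: 6. Place at column 6.
Columns [2, 7, 5, 3, 1, 6, 4], r−c [-1, -5, -2, 1, 4, 0, 3], r+c [3, 9, 8, 7, 6, 12, 11] are all distinct, so no two queens attack.

(1,2) (2,7) (3,5) (4,3) (5,1) (6,6) (7,4)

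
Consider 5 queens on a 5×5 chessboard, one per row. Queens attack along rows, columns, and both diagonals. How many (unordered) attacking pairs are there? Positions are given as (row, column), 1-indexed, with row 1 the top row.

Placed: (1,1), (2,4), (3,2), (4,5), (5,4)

3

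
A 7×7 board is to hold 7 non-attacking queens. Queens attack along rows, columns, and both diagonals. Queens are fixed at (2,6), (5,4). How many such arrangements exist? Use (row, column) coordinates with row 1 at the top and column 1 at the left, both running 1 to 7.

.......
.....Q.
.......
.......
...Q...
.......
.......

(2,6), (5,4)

1

Branch on row 1: col 1 → 0; col 2 → 1; col 3 → 0.
Sum: 0 + 1 + 0 = 1.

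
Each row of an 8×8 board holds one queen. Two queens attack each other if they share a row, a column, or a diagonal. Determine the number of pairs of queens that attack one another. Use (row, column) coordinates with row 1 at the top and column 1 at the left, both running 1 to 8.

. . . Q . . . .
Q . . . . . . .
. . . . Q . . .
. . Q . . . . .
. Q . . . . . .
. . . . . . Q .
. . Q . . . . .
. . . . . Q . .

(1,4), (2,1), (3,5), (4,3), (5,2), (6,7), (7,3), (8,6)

Same column: (4,3)–(7,3) (column 3).
Same diagonal: (2,1)–(4,3) (|2−4| = |1−3| = 2); (4,3)–(5,2) (|4−5| = |3−2| = 1).
Total attacking pairs: 3.

3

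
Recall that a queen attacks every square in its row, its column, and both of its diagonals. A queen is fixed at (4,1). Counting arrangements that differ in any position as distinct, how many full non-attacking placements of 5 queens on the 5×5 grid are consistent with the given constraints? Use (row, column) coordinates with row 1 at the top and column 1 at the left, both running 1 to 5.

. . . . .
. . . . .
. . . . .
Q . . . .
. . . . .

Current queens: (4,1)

Branch on row 1: col 2 → 1; col 3 → 0; col 5 → 1.
Sum: 1 + 0 + 1 = 2.

2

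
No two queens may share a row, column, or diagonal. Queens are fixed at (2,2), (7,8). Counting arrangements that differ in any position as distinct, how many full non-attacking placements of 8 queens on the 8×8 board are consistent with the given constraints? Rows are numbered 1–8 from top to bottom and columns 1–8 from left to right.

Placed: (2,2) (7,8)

Branch on row 1: col 4 → 0; col 5 → 1; col 6 → 1; col 7 → 1.
Sum: 0 + 1 + 1 + 1 = 3.

3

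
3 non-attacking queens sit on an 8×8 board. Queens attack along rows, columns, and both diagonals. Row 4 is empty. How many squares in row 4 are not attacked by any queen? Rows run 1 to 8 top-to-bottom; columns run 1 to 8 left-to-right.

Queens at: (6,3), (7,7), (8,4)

2

(6,3) attacks row 4 at column 3 and diagonals 1, 5.
(7,7) attacks row 4 at column 7 and diagonals 4.
(8,4) attacks row 4 at column 4 and diagonals 8.
Attacked columns: {1, 3, 4, 5, 7, 8}. Safe: {2, 6}.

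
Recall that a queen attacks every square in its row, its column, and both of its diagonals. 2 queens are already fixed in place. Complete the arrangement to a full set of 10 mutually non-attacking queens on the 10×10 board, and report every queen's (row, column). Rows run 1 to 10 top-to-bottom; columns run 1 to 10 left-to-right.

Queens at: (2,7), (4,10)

(1,5) (2,7) (3,1) (4,10) (5,6) (6,9) (7,3) (8,8) (9,4) (10,2)

Row 1: attacked by (2,7)→{6,7,8}; (4,10)→{7,10}. Safe: 1, 2, 3, 4, 5, 9. Place at column 5.
Row 3: attacked by (1,5)→{3,5,7}; (2,7)→{6,7,8}; (4,10)→{9,10}. Safe: 1, 2, 4. Place at column 1.
Row 5: attacked by (1,5)→{1,5,9}; (2,7)→{4,7,10}; (3,1)→{1,3}; (4,10)→{9,10}. Safe: 2, 6, 8. Place at column 6.
Row 6: attacked by (1,5)→{5,10}; (2,7)→{3,7}; (3,1)→{1,4}; (4,10)→{8,10}; (5,6)→{5,6,7}. Safe: 2, 9. Place at column 9.
Row 7: attacked by (1,5)→{5}; (2,7)→{2,7}; (3,1)→{1,5}; (4,10)→{7,10}; (5,6)→{4,6,8}; (6,9)→{8,9,10}. Safe: 3. Place at column 3.
Row 8: attacked by (1,5)→{5}; (2,7)→{1,7}; (3,1)→{1,6}; (4,10)→{6,10}; (5,6)→{3,6,9}; (6,9)→{7,9}; (7,3)→{2,3,4}. Safe: 8. Place at column 8.
Row 9: attacked by (1,5)→{5}; (2,7)→{7}; (3,1)→{1,7}; (4,10)→{5,10}; (5,6)→{2,6,10}; (6,9)→{6,9}; (7,3)→{1,3,5}; (8,8)→{7,8,9}. Safe: 4. Place at column 4.
Row 10: attacked by (1,5)→{5}; (2,7)→{7}; (3,1)→{1,8}; (4,10)→{4,10}; (5,6)→{1,6}; (6,9)→{5,9}; (7,3)→{3,6}; (8,8)→{6,8,10}; (9,4)→{3,4,5}. Safe: 2. Place at column 2.
Columns [5, 7, 1, 10, 6, 9, 3, 8, 4, 2], r−c [-4, -5, 2, -6, -1, -3, 4, 0, 5, 8], r+c [6, 9, 4, 14, 11, 15, 10, 16, 13, 12] are all distinct, so no two queens attack.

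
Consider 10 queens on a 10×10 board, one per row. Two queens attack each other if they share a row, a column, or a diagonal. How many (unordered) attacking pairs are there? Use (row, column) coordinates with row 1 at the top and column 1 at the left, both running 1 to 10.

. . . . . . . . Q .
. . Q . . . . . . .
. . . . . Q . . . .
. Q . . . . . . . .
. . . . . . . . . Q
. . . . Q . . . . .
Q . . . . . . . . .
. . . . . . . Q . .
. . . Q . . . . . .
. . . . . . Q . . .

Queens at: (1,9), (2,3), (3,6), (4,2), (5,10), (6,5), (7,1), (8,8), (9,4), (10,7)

0

All columns are distinct and no two queens satisfy |Δrow| = |Δcol|, so no pair attacks.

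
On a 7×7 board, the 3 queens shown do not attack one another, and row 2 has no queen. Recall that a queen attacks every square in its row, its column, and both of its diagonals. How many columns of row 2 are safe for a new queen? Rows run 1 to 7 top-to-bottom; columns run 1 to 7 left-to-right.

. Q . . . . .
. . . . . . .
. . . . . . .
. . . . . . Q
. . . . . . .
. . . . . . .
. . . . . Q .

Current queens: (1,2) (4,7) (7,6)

(1,2) attacks row 2 at column 2 and diagonals 1, 3.
(4,7) attacks row 2 at column 7 and diagonals 5.
(7,6) attacks row 2 at column 6 and diagonals 1.
Attacked columns: {1, 2, 3, 5, 6, 7}. Safe: {4}.

1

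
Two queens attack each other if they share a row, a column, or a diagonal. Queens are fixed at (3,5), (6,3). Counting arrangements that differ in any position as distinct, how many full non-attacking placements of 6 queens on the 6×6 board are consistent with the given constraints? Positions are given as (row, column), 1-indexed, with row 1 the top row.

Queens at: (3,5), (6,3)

1

Branch on row 1: col 1 → 0; col 2 → 0; col 4 → 1; col 6 → 0.
Sum: 0 + 0 + 1 + 0 = 1.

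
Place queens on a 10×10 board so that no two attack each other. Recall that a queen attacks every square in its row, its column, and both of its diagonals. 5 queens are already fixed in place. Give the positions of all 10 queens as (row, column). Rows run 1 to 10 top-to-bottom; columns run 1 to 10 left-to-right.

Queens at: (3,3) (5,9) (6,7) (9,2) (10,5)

Row 1: attacked by (3,3)→{1,3,5}; (5,9)→{5,9}; (6,7)→{2,7}; (9,2)→{2,10}; (10,5)→{5}. Safe: 4, 6, 8. Place at column 6.
Row 2: attacked by (1,6)→{5,6,7}; (3,3)→{2,3,4}; (5,9)→{6,9}; (6,7)→{3,7}; (9,2)→{2,9}; (10,5)→{5}. Safe: 1, 8, 10. Place at column 8.
Row 4: attacked by (1,6)→{3,6,9}; (2,8)→{6,8,10}; (3,3)→{2,3,4}; (5,9)→{8,9,10}; (6,7)→{5,7,9}; (9,2)→{2,7}; (10,5)→{5}. Safe: 1. Place at column 1.
Row 7: attacked by (1,6)→{6}; (2,8)→{3,8}; (3,3)→{3,7}; (4,1)→{1,4}; (5,9)→{7,9}; (6,7)→{6,7,8}; (9,2)→{2,4}; (10,5)→{2,5,8}. Safe: 10. Place at column 10.
Row 8: attacked by (1,6)→{6}; (2,8)→{2,8}; (3,3)→{3,8}; (4,1)→{1,5}; (5,9)→{6,9}; (6,7)→{5,7,9}; (7,10)→{9,10}; (9,2)→{1,2,3}; (10,5)→{3,5,7}. Safe: 4. Place at column 4.
Columns [6, 8, 3, 1, 9, 7, 10, 4, 2, 5], r−c [-5, -6, 0, 3, -4, -1, -3, 4, 7, 5], r+c [7, 10, 6, 5, 14, 13, 17, 12, 11, 15] are all distinct, so no two queens attack.

(1,6) (2,8) (3,3) (4,1) (5,9) (6,7) (7,10) (8,4) (9,2) (10,5)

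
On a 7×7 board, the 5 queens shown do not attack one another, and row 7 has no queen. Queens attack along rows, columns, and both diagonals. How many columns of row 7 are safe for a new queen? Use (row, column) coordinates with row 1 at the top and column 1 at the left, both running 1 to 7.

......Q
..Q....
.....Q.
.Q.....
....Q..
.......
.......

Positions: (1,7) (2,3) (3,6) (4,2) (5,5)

1

(1,7) attacks row 7 at column 7 and diagonals 1.
(2,3) attacks row 7 at column 3.
(3,6) attacks row 7 at column 6 and diagonals 2.
(4,2) attacks row 7 at column 2 and diagonals 5.
(5,5) attacks row 7 at column 5 and diagonals 3, 7.
Attacked columns: {1, 2, 3, 5, 6, 7}. Safe: {4}.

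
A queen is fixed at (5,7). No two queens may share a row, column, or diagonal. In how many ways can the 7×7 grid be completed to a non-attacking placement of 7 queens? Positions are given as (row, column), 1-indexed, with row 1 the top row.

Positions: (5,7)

Branch on row 1: col 1 → 1; col 2 → 2; col 4 → 0; col 5 → 1; col 6 → 2.
Sum: 1 + 2 + 0 + 1 + 2 = 6.

6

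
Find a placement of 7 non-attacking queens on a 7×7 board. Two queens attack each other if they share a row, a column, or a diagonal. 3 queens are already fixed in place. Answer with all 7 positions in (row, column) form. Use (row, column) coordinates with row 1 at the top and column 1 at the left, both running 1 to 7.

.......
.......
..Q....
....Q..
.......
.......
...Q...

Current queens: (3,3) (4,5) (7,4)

Row 1: attacked by (3,3)→{1,3,5}; (4,5)→{2,5}; (7,4)→{4}. Safe: 6, 7. Place at column 6.
Row 2: attacked by (1,6)→{5,6,7}; (3,3)→{2,3,4}; (4,5)→{3,5,7}; (7,4)→{4}. Safe: 1. Place at column 1.
Row 5: attacked by (1,6)→{2,6}; (2,1)→{1,4}; (3,3)→{1,3,5}; (4,5)→{4,5,6}; (7,4)→{2,4,6}. Safe: 7. Place at column 7.
Row 6: attacked by (1,6)→{1,6}; (2,1)→{1,5}; (3,3)→{3,6}; (4,5)→{3,5,7}; (5,7)→{6,7}; (7,4)→{3,4,5}. Safe: 2. Place at column 2.
Columns [6, 1, 3, 5, 7, 2, 4], r−c [-5, 1, 0, -1, -2, 4, 3], r+c [7, 3, 6, 9, 12, 8, 11] are all distinct, so no two queens attack.

(1,6) (2,1) (3,3) (4,5) (5,7) (6,2) (7,4)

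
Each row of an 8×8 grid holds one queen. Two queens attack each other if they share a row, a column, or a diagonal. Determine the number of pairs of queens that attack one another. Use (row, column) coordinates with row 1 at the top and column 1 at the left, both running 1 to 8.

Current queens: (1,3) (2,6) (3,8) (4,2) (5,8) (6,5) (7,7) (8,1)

2

Same column: (3,8)–(5,8) (column 8).
Same diagonal: (3,8)–(6,5) (|3−6| = |8−5| = 3).
Total attacking pairs: 2.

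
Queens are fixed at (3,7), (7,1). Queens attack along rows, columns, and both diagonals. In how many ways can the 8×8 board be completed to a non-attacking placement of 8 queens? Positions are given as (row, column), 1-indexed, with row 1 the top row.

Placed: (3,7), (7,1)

Branch on row 1: col 2 → 0; col 3 → 0; col 4 → 1; col 6 → 2; col 8 → 0.
Sum: 0 + 0 + 1 + 2 + 0 = 3.

3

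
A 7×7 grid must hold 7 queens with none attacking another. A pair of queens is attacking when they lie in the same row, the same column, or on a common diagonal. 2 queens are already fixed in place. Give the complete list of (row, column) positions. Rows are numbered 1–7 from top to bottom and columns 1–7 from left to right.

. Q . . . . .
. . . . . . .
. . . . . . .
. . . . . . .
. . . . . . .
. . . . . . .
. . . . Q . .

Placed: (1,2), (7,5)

(1,2) (2,6) (3,3) (4,7) (5,4) (6,1) (7,5)

Row 2: attacked by (1,2)→{1,2,3}; (7,5)→{5}. Safe: 4, 6, 7. Place at column 6.
Row 3: attacked by (1,2)→{2,4}; (2,6)→{5,6,7}; (7,5)→{1,5}. Safe: 3. Place at column 3.
Row 4: attacked by (1,2)→{2,5}; (2,6)→{4,6}; (3,3)→{2,3,4}; (7,5)→{2,5}. Safe: 1, 7. Place at column 7.
Row 5: attacked by (1,2)→{2,6}; (2,6)→{3,6}; (3,3)→{1,3,5}; (4,7)→{6,7}; (7,5)→{3,5,7}. Safe: 4. Place at column 4.
Row 6: attacked by (1,2)→{2,7}; (2,6)→{2,6}; (3,3)→{3,6}; (4,7)→{5,7}; (5,4)→{3,4,5}; (7,5)→{4,5,6}. Safe: 1. Place at column 1.
Columns [2, 6, 3, 7, 4, 1, 5], r−c [-1, -4, 0, -3, 1, 5, 2], r+c [3, 8, 6, 11, 9, 7, 12] are all distinct, so no two queens attack.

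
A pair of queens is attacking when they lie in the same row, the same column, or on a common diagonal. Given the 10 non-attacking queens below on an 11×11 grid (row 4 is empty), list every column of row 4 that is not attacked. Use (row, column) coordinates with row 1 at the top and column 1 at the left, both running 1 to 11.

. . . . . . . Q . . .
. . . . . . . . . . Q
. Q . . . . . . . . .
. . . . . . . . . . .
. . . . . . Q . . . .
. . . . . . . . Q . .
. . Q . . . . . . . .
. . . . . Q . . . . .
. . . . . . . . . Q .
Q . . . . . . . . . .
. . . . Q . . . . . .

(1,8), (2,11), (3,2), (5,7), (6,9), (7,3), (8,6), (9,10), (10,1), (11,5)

(1,8) attacks row 4 at column 8 and diagonals 5, 11.
(2,11) attacks row 4 at column 11 and diagonals 9.
(3,2) attacks row 4 at column 2 and diagonals 1, 3.
(5,7) attacks row 4 at column 7 and diagonals 6, 8.
(6,9) attacks row 4 at column 9 and diagonals 7, 11.
(7,3) attacks row 4 at column 3 and diagonals 6.
(8,6) attacks row 4 at column 6 and diagonals 2, 10.
(9,10) attacks row 4 at column 10 and diagonals 5.
(10,1) attacks row 4 at column 1 and diagonals 7.
(11,5) attacks row 4 at column 5.
Attacked columns: {1, 2, 3, 5, 6, 7, 8, 9, 10, 11}. Safe: {4}.

columns 4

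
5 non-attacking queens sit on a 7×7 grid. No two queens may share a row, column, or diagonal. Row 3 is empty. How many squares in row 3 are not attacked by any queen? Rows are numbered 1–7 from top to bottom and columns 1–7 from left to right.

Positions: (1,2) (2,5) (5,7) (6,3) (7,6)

1

(1,2) attacks row 3 at column 2 and diagonals 4.
(2,5) attacks row 3 at column 5 and diagonals 4, 6.
(5,7) attacks row 3 at column 7 and diagonals 5.
(6,3) attacks row 3 at column 3 and diagonals 6.
(7,6) attacks row 3 at column 6 and diagonals 2.
Attacked columns: {2, 3, 4, 5, 6, 7}. Safe: {1}.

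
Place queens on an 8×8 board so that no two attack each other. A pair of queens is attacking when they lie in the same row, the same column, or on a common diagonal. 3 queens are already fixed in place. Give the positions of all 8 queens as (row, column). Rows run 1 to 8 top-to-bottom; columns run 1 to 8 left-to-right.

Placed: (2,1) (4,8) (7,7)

(1,4) (2,1) (3,5) (4,8) (5,6) (6,3) (7,7) (8,2)

Row 1: attacked by (2,1)→{1,2}; (4,8)→{5,8}; (7,7)→{1,7}. Safe: 3, 4, 6. Place at column 4.
Row 3: attacked by (1,4)→{2,4,6}; (2,1)→{1,2}; (4,8)→{7,8}; (7,7)→{3,7}. Safe: 5. Place at column 5.
Row 5: attacked by (1,4)→{4,8}; (2,1)→{1,4}; (3,5)→{3,5,7}; (4,8)→{7,8}; (7,7)→{5,7}. Safe: 2, 6. Place at column 6.
Row 6: attacked by (1,4)→{4}; (2,1)→{1,5}; (3,5)→{2,5,8}; (4,8)→{6,8}; (5,6)→{5,6,7}; (7,7)→{6,7,8}. Safe: 3. Place at column 3.
Row 8: attacked by (1,4)→{4}; (2,1)→{1,7}; (3,5)→{5}; (4,8)→{4,8}; (5,6)→{3,6}; (6,3)→{1,3,5}; (7,7)→{6,7,8}. Safe: 2. Place at column 2.
Columns [4, 1, 5, 8, 6, 3, 7, 2], r−c [-3, 1, -2, -4, -1, 3, 0, 6], r+c [5, 3, 8, 12, 11, 9, 14, 10] are all distinct, so no two queens attack.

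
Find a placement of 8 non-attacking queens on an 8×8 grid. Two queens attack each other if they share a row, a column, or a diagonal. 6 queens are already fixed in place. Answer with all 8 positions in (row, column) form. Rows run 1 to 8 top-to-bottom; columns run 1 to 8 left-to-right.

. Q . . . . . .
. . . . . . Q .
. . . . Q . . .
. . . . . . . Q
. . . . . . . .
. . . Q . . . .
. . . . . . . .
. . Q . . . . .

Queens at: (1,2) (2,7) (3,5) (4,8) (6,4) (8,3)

(1,2) (2,7) (3,5) (4,8) (5,1) (6,4) (7,6) (8,3)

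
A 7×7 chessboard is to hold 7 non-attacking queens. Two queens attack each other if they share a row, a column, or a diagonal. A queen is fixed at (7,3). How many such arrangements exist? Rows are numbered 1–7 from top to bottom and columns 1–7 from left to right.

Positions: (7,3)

6

Branch on row 1: col 1 → 1; col 2 → 0; col 4 → 1; col 5 → 2; col 6 → 1; col 7 → 1.
Sum: 1 + 0 + 1 + 2 + 1 + 1 = 6.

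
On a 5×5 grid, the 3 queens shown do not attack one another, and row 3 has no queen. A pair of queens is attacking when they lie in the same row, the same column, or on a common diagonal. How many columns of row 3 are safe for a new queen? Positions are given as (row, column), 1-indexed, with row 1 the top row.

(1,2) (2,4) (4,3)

(1,2) attacks row 3 at column 2 and diagonals 4.
(2,4) attacks row 3 at column 4 and diagonals 3, 5.
(4,3) attacks row 3 at column 3 and diagonals 2, 4.
Attacked columns: {2, 3, 4, 5}. Safe: {1}.

1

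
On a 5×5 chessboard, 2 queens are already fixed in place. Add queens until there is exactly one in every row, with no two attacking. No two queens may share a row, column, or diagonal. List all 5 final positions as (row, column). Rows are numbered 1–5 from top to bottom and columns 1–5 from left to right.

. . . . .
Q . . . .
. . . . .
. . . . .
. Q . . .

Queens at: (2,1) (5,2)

(1,4) (2,1) (3,3) (4,5) (5,2)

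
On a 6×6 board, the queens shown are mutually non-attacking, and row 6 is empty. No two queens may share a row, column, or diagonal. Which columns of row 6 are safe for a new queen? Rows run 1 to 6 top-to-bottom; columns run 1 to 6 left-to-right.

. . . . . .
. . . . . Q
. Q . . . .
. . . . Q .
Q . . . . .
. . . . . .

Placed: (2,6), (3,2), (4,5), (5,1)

columns 4

(2,6) attacks row 6 at column 6 and diagonals 2.
(3,2) attacks row 6 at column 2 and diagonals 5.
(4,5) attacks row 6 at column 5 and diagonals 3.
(5,1) attacks row 6 at column 1 and diagonals 2.
Attacked columns: {1, 2, 3, 5, 6}. Safe: {4}.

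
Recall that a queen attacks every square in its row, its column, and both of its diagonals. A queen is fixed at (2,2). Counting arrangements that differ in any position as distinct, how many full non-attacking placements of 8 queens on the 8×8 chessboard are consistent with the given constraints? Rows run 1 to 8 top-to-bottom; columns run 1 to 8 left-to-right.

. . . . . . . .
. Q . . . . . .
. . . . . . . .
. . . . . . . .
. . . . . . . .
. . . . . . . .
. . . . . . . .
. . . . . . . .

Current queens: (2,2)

Branch on row 1: col 4 → 6; col 5 → 4; col 6 → 2; col 7 → 2; col 8 → 2.
Sum: 6 + 4 + 2 + 2 + 2 = 16.

16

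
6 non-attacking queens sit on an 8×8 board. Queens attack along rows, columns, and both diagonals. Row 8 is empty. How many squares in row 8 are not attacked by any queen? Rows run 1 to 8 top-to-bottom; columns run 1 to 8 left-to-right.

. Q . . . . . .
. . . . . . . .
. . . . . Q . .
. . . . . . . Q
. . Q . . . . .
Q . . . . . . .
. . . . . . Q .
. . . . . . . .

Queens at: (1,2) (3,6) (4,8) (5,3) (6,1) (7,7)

1

(1,2) attacks row 8 at column 2.
(3,6) attacks row 8 at column 6 and diagonals 1.
(4,8) attacks row 8 at column 8 and diagonals 4.
(5,3) attacks row 8 at column 3 and diagonals 6.
(6,1) attacks row 8 at column 1 and diagonals 3.
(7,7) attacks row 8 at column 7 and diagonals 6, 8.
Attacked columns: {1, 2, 3, 4, 6, 7, 8}. Safe: {5}.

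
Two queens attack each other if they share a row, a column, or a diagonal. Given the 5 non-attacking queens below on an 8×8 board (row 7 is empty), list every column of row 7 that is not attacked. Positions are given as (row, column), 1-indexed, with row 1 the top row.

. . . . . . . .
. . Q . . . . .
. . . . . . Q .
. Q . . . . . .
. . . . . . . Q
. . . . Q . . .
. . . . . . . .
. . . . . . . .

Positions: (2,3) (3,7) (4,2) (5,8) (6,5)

columns 1

(2,3) attacks row 7 at column 3 and diagonals 8.
(3,7) attacks row 7 at column 7 and diagonals 3.
(4,2) attacks row 7 at column 2 and diagonals 5.
(5,8) attacks row 7 at column 8 and diagonals 6.
(6,5) attacks row 7 at column 5 and diagonals 4, 6.
Attacked columns: {2, 3, 4, 5, 6, 7, 8}. Safe: {1}.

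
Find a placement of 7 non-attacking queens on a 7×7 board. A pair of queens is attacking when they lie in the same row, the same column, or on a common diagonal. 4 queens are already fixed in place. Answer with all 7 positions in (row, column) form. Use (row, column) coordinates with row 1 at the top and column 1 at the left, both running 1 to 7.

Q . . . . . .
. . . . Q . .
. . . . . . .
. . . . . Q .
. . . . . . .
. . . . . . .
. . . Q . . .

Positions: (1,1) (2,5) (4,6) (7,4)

Row 3: attacked by (1,1)→{1,3}; (2,5)→{4,5,6}; (4,6)→{5,6,7}; (7,4)→{4}. Safe: 2. Place at column 2.
Row 5: attacked by (1,1)→{1,5}; (2,5)→{2,5}; (3,2)→{2,4}; (4,6)→{5,6,7}; (7,4)→{2,4,6}. Safe: 3. Place at column 3.
Row 6: attacked by (1,1)→{1,6}; (2,5)→{1,5}; (3,2)→{2,5}; (4,6)→{4,6}; (5,3)→{2,3,4}; (7,4)→{3,4,5}. Safe: 7. Place at column 7.
Columns [1, 5, 2, 6, 3, 7, 4], r−c [0, -3, 1, -2, 2, -1, 3], r+c [2, 7, 5, 10, 8, 13, 11] are all distinct, so no two queens attack.

(1,1) (2,5) (3,2) (4,6) (5,3) (6,7) (7,4)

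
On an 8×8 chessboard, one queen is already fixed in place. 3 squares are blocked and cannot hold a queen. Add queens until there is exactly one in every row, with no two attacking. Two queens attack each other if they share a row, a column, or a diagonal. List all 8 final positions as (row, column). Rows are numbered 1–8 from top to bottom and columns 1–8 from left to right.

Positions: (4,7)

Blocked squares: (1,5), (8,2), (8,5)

(1,6) (2,3) (3,5) (4,7) (5,1) (6,4) (7,2) (8,8)

Row 1: attacked by (4,7)→{4,7}. Blocked: 5. Safe: 1, 2, 3, 6, 8. Place at column 6.
Row 2: attacked by (1,6)→{5,6,7}; (4,7)→{5,7}. Safe: 1, 2, 3, 4, 8. Place at column 3.
Row 3: attacked by (1,6)→{4,6,8}; (2,3)→{2,3,4}; (4,7)→{6,7,8}. Safe: 1, 5. Place at column 5.
Row 5: attacked by (1,6)→{2,6}; (2,3)→{3,6}; (3,5)→{3,5,7}; (4,7)→{6,7,8}. Safe: 1, 4. Place at column 1.
Row 6: attacked by (1,6)→{1,6}; (2,3)→{3,7}; (3,5)→{2,5,8}; (4,7)→{5,7}; (5,1)→{1,2}. Safe: 4. Place at column 4.
Row 7: attacked by (1,6)→{6}; (2,3)→{3,8}; (3,5)→{1,5}; (4,7)→{4,7}; (5,1)→{1,3}; (6,4)→{3,4,5}. Safe: 2. Place at column 2.
Row 8: attacked by (1,6)→{6}; (2,3)→{3}; (3,5)→{5}; (4,7)→{3,7}; (5,1)→{1,4}; (6,4)→{2,4,6}; (7,2)→{1,2,3}. Blocked: 2,5. Safe: 8. Place at column 8.
Columns [6, 3, 5, 7, 1, 4, 2, 8], r−c [-5, -1, -2, -3, 4, 2, 5, 0], r+c [7, 5, 8, 11, 6, 10, 9, 16] are all distinct, so no two queens attack.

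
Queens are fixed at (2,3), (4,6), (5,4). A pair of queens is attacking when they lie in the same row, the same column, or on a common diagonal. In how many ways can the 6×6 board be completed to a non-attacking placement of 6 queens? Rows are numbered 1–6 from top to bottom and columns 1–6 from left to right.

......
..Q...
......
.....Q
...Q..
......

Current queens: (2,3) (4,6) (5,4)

1

Branch on row 1: col 1 → 0; col 5 → 1.
Sum: 0 + 1 = 1.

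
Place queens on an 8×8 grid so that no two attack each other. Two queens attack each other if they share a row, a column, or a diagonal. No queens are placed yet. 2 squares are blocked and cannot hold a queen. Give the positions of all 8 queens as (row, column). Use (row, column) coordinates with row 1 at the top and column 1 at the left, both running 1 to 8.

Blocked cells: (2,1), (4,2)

Row 1: Safe: 1, 2, 3, 4, 5, 6, 7, 8. Place at column 8.
Row 2: attacked by (1,8)→{7,8}. Blocked: 1. Safe: 2, 3, 4, 5, 6. Place at column 2.
Row 3: attacked by (1,8)→{6,8}; (2,2)→{1,2,3}. Safe: 4, 5, 7. Place at column 4.
Row 4: attacked by (1,8)→{5,8}; (2,2)→{2,4}; (3,4)→{3,4,5}. Blocked: 2. Safe: 1, 6, 7. Place at column 1.
Row 5: attacked by (1,8)→{4,8}; (2,2)→{2,5}; (3,4)→{2,4,6}; (4,1)→{1,2}. Safe: 3, 7. Place at column 7.
Row 6: attacked by (1,8)→{3,8}; (2,2)→{2,6}; (3,4)→{1,4,7}; (4,1)→{1,3}; (5,7)→{6,7,8}. Safe: 5. Place at column 5.
Row 7: attacked by (1,8)→{2,8}; (2,2)→{2,7}; (3,4)→{4,8}; (4,1)→{1,4}; (5,7)→{5,7}; (6,5)→{4,5,6}. Safe: 3. Place at column 3.
Row 8: attacked by (1,8)→{1,8}; (2,2)→{2,8}; (3,4)→{4}; (4,1)→{1,5}; (5,7)→{4,7}; (6,5)→{3,5,7}; (7,3)→{2,3,4}. Safe: 6. Place at column 6.
Columns [8, 2, 4, 1, 7, 5, 3, 6], r−c [-7, 0, -1, 3, -2, 1, 4, 2], r+c [9, 4, 7, 5, 12, 11, 10, 14] are all distinct, so no two queens attack.

(1,8) (2,2) (3,4) (4,1) (5,7) (6,5) (7,3) (8,6)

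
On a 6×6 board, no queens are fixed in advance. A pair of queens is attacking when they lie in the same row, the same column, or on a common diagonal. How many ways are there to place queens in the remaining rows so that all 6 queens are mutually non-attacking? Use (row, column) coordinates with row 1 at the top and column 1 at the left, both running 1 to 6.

Branch on row 1: col 1 → 0; col 2 → 1; col 3 → 1; col 4 → 1; col 5 → 1; col 6 → 0.
Sum: 0 + 1 + 1 + 1 + 1 + 0 = 4.
(This is the classic 6-queens count.)

4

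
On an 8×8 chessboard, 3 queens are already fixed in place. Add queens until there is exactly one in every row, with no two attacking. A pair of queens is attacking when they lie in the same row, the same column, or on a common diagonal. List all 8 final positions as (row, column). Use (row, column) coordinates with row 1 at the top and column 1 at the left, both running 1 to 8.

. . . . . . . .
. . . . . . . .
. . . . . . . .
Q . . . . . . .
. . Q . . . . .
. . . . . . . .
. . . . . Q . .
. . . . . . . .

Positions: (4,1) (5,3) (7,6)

Row 1: attacked by (4,1)→{1,4}; (5,3)→{3,7}; (7,6)→{6}. Safe: 2, 5, 8. Place at column 2.
Row 2: attacked by (1,2)→{1,2,3}; (4,1)→{1,3}; (5,3)→{3,6}; (7,6)→{1,6}. Safe: 4, 5, 7, 8. Place at column 5.
Row 3: attacked by (1,2)→{2,4}; (2,5)→{4,5,6}; (4,1)→{1,2}; (5,3)→{1,3,5}; (7,6)→{2,6}. Safe: 7, 8. Place at column 7.
Row 6: attacked by (1,2)→{2,7}; (2,5)→{1,5}; (3,7)→{4,7}; (4,1)→{1,3}; (5,3)→{2,3,4}; (7,6)→{5,6,7}. Safe: 8. Place at column 8.
Row 8: attacked by (1,2)→{2}; (2,5)→{5}; (3,7)→{2,7}; (4,1)→{1,5}; (5,3)→{3,6}; (6,8)→{6,8}; (7,6)→{5,6,7}. Safe: 4. Place at column 4.
Columns [2, 5, 7, 1, 3, 8, 6, 4], r−c [-1, -3, -4, 3, 2, -2, 1, 4], r+c [3, 7, 10, 5, 8, 14, 13, 12] are all distinct, so no two queens attack.

(1,2) (2,5) (3,7) (4,1) (5,3) (6,8) (7,6) (8,4)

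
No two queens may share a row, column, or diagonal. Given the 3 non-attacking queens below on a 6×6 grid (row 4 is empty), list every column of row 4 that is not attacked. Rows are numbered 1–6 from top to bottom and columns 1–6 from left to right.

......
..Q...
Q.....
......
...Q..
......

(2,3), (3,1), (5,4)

(2,3) attacks row 4 at column 3 and diagonals 1, 5.
(3,1) attacks row 4 at column 1 and diagonals 2.
(5,4) attacks row 4 at column 4 and diagonals 3, 5.
Attacked columns: {1, 2, 3, 4, 5}. Safe: {6}.

columns 6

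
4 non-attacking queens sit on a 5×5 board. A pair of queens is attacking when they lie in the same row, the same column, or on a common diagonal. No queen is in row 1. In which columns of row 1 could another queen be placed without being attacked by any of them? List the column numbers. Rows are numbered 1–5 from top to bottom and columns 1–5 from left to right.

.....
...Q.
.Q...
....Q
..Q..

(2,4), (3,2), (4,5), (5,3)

columns 1

(2,4) attacks row 1 at column 4 and diagonals 3, 5.
(3,2) attacks row 1 at column 2 and diagonals 4.
(4,5) attacks row 1 at column 5 and diagonals 2.
(5,3) attacks row 1 at column 3.
Attacked columns: {2, 3, 4, 5}. Safe: {1}.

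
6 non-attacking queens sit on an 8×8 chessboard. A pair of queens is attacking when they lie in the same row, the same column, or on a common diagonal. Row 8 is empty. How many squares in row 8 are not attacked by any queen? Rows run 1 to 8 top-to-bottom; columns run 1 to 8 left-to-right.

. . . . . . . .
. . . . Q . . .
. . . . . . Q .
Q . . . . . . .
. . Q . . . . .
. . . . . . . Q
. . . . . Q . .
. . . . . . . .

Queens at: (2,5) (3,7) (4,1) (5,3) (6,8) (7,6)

(2,5) attacks row 8 at column 5.
(3,7) attacks row 8 at column 7 and diagonals 2.
(4,1) attacks row 8 at column 1 and diagonals 5.
(5,3) attacks row 8 at column 3 and diagonals 6.
(6,8) attacks row 8 at column 8 and diagonals 6.
(7,6) attacks row 8 at column 6 and diagonals 5, 7.
Attacked columns: {1, 2, 3, 5, 6, 7, 8}. Safe: {4}.

1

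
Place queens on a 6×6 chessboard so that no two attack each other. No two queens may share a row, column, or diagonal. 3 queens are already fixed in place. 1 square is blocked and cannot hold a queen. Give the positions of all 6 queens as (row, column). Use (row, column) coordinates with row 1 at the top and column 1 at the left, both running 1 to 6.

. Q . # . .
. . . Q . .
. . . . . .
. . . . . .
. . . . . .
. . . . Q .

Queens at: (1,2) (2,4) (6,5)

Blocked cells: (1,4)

Row 3: attacked by (1,2)→{2,4}; (2,4)→{3,4,5}; (6,5)→{2,5}. Safe: 1, 6. Place at column 6.
Row 4: attacked by (1,2)→{2,5}; (2,4)→{2,4,6}; (3,6)→{5,6}; (6,5)→{3,5}. Safe: 1. Place at column 1.
Row 5: attacked by (1,2)→{2,6}; (2,4)→{1,4}; (3,6)→{4,6}; (4,1)→{1,2}; (6,5)→{4,5,6}. Safe: 3. Place at column 3.
Columns [2, 4, 6, 1, 3, 5], r−c [-1, -2, -3, 3, 2, 1], r+c [3, 6, 9, 5, 8, 11] are all distinct, so no two queens attack.

(1,2) (2,4) (3,6) (4,1) (5,3) (6,5)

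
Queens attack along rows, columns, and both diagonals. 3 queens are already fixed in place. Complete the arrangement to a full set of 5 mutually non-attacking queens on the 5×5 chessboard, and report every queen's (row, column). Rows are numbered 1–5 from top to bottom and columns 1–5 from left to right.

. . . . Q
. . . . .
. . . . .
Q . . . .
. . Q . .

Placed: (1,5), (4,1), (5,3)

Row 2: attacked by (1,5)→{4,5}; (4,1)→{1,3}; (5,3)→{3}. Safe: 2. Place at column 2.
Row 3: attacked by (1,5)→{3,5}; (2,2)→{1,2,3}; (4,1)→{1,2}; (5,3)→{1,3,5}. Safe: 4. Place at column 4.
Columns [5, 2, 4, 1, 3], r−c [-4, 0, -1, 3, 2], r+c [6, 4, 7, 5, 8] are all distinct, so no two queens attack.

(1,5) (2,2) (3,4) (4,1) (5,3)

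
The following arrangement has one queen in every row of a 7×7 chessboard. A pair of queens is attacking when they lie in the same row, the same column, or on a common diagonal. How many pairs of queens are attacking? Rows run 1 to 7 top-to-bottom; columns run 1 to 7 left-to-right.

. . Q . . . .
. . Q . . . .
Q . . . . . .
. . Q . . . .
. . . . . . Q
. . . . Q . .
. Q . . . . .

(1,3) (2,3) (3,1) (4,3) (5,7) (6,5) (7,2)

Same column: (1,3)–(2,3) (column 3); (1,3)–(4,3) (column 3); (2,3)–(4,3) (column 3).
Same diagonal: (1,3)–(3,1) (|1−3| = |3−1| = 2); (1,3)–(5,7) (|1−5| = |3−7| = 4); (4,3)–(6,5) (|4−6| = |3−5| = 2).
Total attacking pairs: 6.

6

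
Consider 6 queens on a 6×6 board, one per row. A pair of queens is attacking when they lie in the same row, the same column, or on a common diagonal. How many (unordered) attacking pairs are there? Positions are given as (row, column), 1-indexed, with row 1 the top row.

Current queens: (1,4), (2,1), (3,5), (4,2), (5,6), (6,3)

All columns are distinct and no two queens satisfy |Δrow| = |Δcol|, so no pair attacks.

0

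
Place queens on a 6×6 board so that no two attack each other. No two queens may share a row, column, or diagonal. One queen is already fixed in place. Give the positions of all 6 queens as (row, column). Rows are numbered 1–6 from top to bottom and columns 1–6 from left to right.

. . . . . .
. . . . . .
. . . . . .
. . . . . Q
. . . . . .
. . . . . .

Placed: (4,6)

Row 1: attacked by (4,6)→{3,6}. Safe: 1, 2, 4, 5. Place at column 5.
Row 2: attacked by (1,5)→{4,5,6}; (4,6)→{4,6}. Safe: 1, 2, 3. Place at column 3.
Row 3: attacked by (1,5)→{3,5}; (2,3)→{2,3,4}; (4,6)→{5,6}. Safe: 1. Place at column 1.
Row 5: attacked by (1,5)→{1,5}; (2,3)→{3,6}; (3,1)→{1,3}; (4,6)→{5,6}. Safe: 2, 4. Place at column 4.
Row 6: attacked by (1,5)→{5}; (2,3)→{3}; (3,1)→{1,4}; (4,6)→{4,6}; (5,4)→{3,4,5}. Safe: 2. Place at column 2.
Columns [5, 3, 1, 6, 4, 2], r−c [-4, -1, 2, -2, 1, 4], r+c [6, 5, 4, 10, 9, 8] are all distinct, so no two queens attack.

(1,5) (2,3) (3,1) (4,6) (5,4) (6,2)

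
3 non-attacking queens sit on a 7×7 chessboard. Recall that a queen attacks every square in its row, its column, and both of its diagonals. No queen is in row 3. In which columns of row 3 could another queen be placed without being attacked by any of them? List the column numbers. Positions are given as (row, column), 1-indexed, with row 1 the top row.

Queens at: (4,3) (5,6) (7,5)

columns 7

(4,3) attacks row 3 at column 3 and diagonals 2, 4.
(5,6) attacks row 3 at column 6 and diagonals 4.
(7,5) attacks row 3 at column 5 and diagonals 1.
Attacked columns: {1, 2, 3, 4, 5, 6}. Safe: {7}.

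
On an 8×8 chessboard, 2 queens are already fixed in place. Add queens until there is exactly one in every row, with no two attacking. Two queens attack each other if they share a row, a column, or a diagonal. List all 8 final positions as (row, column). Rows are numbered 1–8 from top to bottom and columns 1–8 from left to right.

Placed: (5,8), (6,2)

Row 1: attacked by (5,8)→{4,8}; (6,2)→{2,7}. Safe: 1, 3, 5, 6. Place at column 1.
Row 2: attacked by (1,1)→{1,2}; (5,8)→{5,8}; (6,2)→{2,6}. Safe: 3, 4, 7. Place at column 7.
Row 3: attacked by (1,1)→{1,3}; (2,7)→{6,7,8}; (5,8)→{6,8}; (6,2)→{2,5}. Safe: 4. Place at column 4.
Row 4: attacked by (1,1)→{1,4}; (2,7)→{5,7}; (3,4)→{3,4,5}; (5,8)→{7,8}; (6,2)→{2,4}. Safe: 6. Place at column 6.
Row 7: attacked by (1,1)→{1,7}; (2,7)→{2,7}; (3,4)→{4,8}; (4,6)→{3,6}; (5,8)→{6,8}; (6,2)→{1,2,3}. Safe: 5. Place at column 5.
Row 8: attacked by (1,1)→{1,8}; (2,7)→{1,7}; (3,4)→{4}; (4,6)→{2,6}; (5,8)→{5,8}; (6,2)→{2,4}; (7,5)→{4,5,6}. Safe: 3. Place at column 3.
Columns [1, 7, 4, 6, 8, 2, 5, 3], r−c [0, -5, -1, -2, -3, 4, 2, 5], r+c [2, 9, 7, 10, 13, 8, 12, 11] are all distinct, so no two queens attack.

(1,1) (2,7) (3,4) (4,6) (5,8) (6,2) (7,5) (8,3)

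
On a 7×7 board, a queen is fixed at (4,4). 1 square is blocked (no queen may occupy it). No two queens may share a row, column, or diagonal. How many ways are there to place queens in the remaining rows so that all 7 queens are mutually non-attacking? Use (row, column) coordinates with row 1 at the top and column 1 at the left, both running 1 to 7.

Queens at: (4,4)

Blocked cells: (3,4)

8

Branch on row 1: col 2 → 2; col 3 → 2; col 5 → 2; col 6 → 2.
Sum: 2 + 2 + 2 + 2 = 8.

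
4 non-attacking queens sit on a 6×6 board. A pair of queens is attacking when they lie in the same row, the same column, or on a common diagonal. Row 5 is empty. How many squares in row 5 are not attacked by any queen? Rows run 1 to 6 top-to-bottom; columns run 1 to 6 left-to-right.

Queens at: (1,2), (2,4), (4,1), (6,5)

1

(1,2) attacks row 5 at column 2 and diagonals 6.
(2,4) attacks row 5 at column 4 and diagonals 1.
(4,1) attacks row 5 at column 1 and diagonals 2.
(6,5) attacks row 5 at column 5 and diagonals 4, 6.
Attacked columns: {1, 2, 4, 5, 6}. Safe: {3}.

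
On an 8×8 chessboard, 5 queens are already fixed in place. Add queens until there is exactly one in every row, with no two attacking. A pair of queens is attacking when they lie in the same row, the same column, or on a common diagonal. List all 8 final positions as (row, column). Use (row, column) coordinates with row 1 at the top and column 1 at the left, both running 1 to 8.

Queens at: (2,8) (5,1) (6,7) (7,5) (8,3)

(1,6) (2,8) (3,2) (4,4) (5,1) (6,7) (7,5) (8,3)

Row 1: attacked by (2,8)→{7,8}; (5,1)→{1,5}; (6,7)→{2,7}; (7,5)→{5}; (8,3)→{3}. Safe: 4, 6. Place at column 6.
Row 3: attacked by (1,6)→{4,6,8}; (2,8)→{7,8}; (5,1)→{1,3}; (6,7)→{4,7}; (7,5)→{1,5}; (8,3)→{3,8}. Safe: 2. Place at column 2.
Row 4: attacked by (1,6)→{3,6}; (2,8)→{6,8}; (3,2)→{1,2,3}; (5,1)→{1,2}; (6,7)→{5,7}; (7,5)→{2,5,8}; (8,3)→{3,7}. Safe: 4. Place at column 4.
Columns [6, 8, 2, 4, 1, 7, 5, 3], r−c [-5, -6, 1, 0, 4, -1, 2, 5], r+c [7, 10, 5, 8, 6, 13, 12, 11] are all distinct, so no two queens attack.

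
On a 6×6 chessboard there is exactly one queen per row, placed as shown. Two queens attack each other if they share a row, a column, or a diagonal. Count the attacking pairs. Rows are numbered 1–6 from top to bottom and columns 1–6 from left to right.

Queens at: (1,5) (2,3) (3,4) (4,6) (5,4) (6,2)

Same column: (3,4)–(5,4) (column 4).
Same diagonal: (2,3)–(3,4) (|2−3| = |3−4| = 1).
Total attacking pairs: 2.

2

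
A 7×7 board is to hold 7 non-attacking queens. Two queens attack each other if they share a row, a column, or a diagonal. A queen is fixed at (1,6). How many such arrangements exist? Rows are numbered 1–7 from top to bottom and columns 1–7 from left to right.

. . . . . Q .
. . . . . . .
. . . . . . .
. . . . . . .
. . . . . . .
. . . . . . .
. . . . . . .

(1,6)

7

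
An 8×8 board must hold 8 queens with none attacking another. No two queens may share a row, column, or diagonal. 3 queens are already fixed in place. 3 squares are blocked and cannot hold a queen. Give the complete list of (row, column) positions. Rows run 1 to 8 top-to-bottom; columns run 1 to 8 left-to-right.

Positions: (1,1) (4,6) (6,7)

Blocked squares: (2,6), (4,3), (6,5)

(1,1) (2,5) (3,8) (4,6) (5,3) (6,7) (7,2) (8,4)

Row 2: attacked by (1,1)→{1,2}; (4,6)→{4,6,8}; (6,7)→{3,7}. Blocked: 6. Safe: 5. Place at column 5.
Row 3: attacked by (1,1)→{1,3}; (2,5)→{4,5,6}; (4,6)→{5,6,7}; (6,7)→{4,7}. Safe: 2, 8. Place at column 8.
Row 5: attacked by (1,1)→{1,5}; (2,5)→{2,5,8}; (3,8)→{6,8}; (4,6)→{5,6,7}; (6,7)→{6,7,8}. Safe: 3, 4. Place at column 3.
Row 7: attacked by (1,1)→{1,7}; (2,5)→{5}; (3,8)→{4,8}; (4,6)→{3,6}; (5,3)→{1,3,5}; (6,7)→{6,7,8}. Safe: 2. Place at column 2.
Row 8: attacked by (1,1)→{1,8}; (2,5)→{5}; (3,8)→{3,8}; (4,6)→{2,6}; (5,3)→{3,6}; (6,7)→{5,7}; (7,2)→{1,2,3}. Safe: 4. Place at column 4.
Columns [1, 5, 8, 6, 3, 7, 2, 4], r−c [0, -3, -5, -2, 2, -1, 5, 4], r+c [2, 7, 11, 10, 8, 13, 9, 12] are all distinct, so no two queens attack.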